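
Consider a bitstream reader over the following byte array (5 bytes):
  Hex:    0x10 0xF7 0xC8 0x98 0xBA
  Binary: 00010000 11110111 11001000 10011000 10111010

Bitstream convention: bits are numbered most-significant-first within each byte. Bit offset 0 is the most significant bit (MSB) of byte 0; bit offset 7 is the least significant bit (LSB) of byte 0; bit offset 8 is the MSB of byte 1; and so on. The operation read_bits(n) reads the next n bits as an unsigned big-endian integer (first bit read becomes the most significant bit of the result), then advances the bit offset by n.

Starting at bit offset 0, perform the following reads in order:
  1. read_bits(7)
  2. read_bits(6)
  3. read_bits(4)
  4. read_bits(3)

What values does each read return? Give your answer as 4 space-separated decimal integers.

Answer: 8 30 15 4

Derivation:
Read 1: bits[0:7] width=7 -> value=8 (bin 0001000); offset now 7 = byte 0 bit 7; 33 bits remain
Read 2: bits[7:13] width=6 -> value=30 (bin 011110); offset now 13 = byte 1 bit 5; 27 bits remain
Read 3: bits[13:17] width=4 -> value=15 (bin 1111); offset now 17 = byte 2 bit 1; 23 bits remain
Read 4: bits[17:20] width=3 -> value=4 (bin 100); offset now 20 = byte 2 bit 4; 20 bits remain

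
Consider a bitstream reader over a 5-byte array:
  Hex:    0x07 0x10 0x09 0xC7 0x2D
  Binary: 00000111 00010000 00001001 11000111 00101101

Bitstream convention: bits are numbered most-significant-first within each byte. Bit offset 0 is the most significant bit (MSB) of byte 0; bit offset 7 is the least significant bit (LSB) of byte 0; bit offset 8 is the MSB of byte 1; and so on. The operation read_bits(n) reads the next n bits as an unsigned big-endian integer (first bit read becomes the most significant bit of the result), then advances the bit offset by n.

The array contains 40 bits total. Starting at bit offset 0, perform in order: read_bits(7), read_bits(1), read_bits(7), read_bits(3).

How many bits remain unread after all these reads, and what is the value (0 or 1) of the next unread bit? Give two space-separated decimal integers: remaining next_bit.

Read 1: bits[0:7] width=7 -> value=3 (bin 0000011); offset now 7 = byte 0 bit 7; 33 bits remain
Read 2: bits[7:8] width=1 -> value=1 (bin 1); offset now 8 = byte 1 bit 0; 32 bits remain
Read 3: bits[8:15] width=7 -> value=8 (bin 0001000); offset now 15 = byte 1 bit 7; 25 bits remain
Read 4: bits[15:18] width=3 -> value=0 (bin 000); offset now 18 = byte 2 bit 2; 22 bits remain

Answer: 22 0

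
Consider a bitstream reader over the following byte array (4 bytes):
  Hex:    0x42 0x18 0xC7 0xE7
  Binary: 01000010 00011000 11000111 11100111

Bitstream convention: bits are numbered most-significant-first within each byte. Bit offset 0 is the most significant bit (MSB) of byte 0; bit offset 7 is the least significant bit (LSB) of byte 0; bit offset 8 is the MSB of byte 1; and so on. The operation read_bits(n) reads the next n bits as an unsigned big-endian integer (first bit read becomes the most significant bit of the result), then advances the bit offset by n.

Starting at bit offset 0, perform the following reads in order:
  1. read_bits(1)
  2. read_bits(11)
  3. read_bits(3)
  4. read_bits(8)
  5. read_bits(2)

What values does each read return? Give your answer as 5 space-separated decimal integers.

Read 1: bits[0:1] width=1 -> value=0 (bin 0); offset now 1 = byte 0 bit 1; 31 bits remain
Read 2: bits[1:12] width=11 -> value=1057 (bin 10000100001); offset now 12 = byte 1 bit 4; 20 bits remain
Read 3: bits[12:15] width=3 -> value=4 (bin 100); offset now 15 = byte 1 bit 7; 17 bits remain
Read 4: bits[15:23] width=8 -> value=99 (bin 01100011); offset now 23 = byte 2 bit 7; 9 bits remain
Read 5: bits[23:25] width=2 -> value=3 (bin 11); offset now 25 = byte 3 bit 1; 7 bits remain

Answer: 0 1057 4 99 3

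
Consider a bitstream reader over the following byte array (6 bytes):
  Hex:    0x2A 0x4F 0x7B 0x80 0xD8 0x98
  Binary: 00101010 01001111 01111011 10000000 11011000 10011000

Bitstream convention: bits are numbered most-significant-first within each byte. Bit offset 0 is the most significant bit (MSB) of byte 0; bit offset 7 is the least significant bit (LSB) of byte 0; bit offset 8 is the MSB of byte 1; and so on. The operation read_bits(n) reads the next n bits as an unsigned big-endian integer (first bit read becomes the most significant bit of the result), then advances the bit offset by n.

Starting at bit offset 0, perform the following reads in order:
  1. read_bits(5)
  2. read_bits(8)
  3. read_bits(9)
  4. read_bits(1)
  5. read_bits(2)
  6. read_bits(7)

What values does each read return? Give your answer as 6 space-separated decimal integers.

Read 1: bits[0:5] width=5 -> value=5 (bin 00101); offset now 5 = byte 0 bit 5; 43 bits remain
Read 2: bits[5:13] width=8 -> value=73 (bin 01001001); offset now 13 = byte 1 bit 5; 35 bits remain
Read 3: bits[13:22] width=9 -> value=478 (bin 111011110); offset now 22 = byte 2 bit 6; 26 bits remain
Read 4: bits[22:23] width=1 -> value=1 (bin 1); offset now 23 = byte 2 bit 7; 25 bits remain
Read 5: bits[23:25] width=2 -> value=3 (bin 11); offset now 25 = byte 3 bit 1; 23 bits remain
Read 6: bits[25:32] width=7 -> value=0 (bin 0000000); offset now 32 = byte 4 bit 0; 16 bits remain

Answer: 5 73 478 1 3 0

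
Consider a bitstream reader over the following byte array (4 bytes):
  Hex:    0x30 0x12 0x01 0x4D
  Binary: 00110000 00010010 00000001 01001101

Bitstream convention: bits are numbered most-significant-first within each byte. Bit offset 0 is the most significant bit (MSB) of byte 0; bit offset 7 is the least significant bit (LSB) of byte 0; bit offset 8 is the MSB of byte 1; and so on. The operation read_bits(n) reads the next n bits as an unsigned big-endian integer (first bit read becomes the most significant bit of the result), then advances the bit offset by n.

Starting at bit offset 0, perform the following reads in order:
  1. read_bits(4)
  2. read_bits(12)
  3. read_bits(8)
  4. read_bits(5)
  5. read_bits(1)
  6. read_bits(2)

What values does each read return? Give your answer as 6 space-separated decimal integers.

Read 1: bits[0:4] width=4 -> value=3 (bin 0011); offset now 4 = byte 0 bit 4; 28 bits remain
Read 2: bits[4:16] width=12 -> value=18 (bin 000000010010); offset now 16 = byte 2 bit 0; 16 bits remain
Read 3: bits[16:24] width=8 -> value=1 (bin 00000001); offset now 24 = byte 3 bit 0; 8 bits remain
Read 4: bits[24:29] width=5 -> value=9 (bin 01001); offset now 29 = byte 3 bit 5; 3 bits remain
Read 5: bits[29:30] width=1 -> value=1 (bin 1); offset now 30 = byte 3 bit 6; 2 bits remain
Read 6: bits[30:32] width=2 -> value=1 (bin 01); offset now 32 = byte 4 bit 0; 0 bits remain

Answer: 3 18 1 9 1 1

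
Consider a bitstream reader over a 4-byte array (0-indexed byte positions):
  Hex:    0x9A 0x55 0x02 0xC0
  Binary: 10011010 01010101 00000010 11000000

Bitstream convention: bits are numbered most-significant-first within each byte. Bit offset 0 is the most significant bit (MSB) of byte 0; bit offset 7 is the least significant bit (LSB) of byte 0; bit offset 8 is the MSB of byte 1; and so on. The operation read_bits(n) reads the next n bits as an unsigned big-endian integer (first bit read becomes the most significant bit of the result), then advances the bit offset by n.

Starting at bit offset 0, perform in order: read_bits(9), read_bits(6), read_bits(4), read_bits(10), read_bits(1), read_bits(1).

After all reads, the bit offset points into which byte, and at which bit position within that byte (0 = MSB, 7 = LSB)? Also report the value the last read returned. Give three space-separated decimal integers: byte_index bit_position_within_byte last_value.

Answer: 3 7 0

Derivation:
Read 1: bits[0:9] width=9 -> value=308 (bin 100110100); offset now 9 = byte 1 bit 1; 23 bits remain
Read 2: bits[9:15] width=6 -> value=42 (bin 101010); offset now 15 = byte 1 bit 7; 17 bits remain
Read 3: bits[15:19] width=4 -> value=8 (bin 1000); offset now 19 = byte 2 bit 3; 13 bits remain
Read 4: bits[19:29] width=10 -> value=88 (bin 0001011000); offset now 29 = byte 3 bit 5; 3 bits remain
Read 5: bits[29:30] width=1 -> value=0 (bin 0); offset now 30 = byte 3 bit 6; 2 bits remain
Read 6: bits[30:31] width=1 -> value=0 (bin 0); offset now 31 = byte 3 bit 7; 1 bits remain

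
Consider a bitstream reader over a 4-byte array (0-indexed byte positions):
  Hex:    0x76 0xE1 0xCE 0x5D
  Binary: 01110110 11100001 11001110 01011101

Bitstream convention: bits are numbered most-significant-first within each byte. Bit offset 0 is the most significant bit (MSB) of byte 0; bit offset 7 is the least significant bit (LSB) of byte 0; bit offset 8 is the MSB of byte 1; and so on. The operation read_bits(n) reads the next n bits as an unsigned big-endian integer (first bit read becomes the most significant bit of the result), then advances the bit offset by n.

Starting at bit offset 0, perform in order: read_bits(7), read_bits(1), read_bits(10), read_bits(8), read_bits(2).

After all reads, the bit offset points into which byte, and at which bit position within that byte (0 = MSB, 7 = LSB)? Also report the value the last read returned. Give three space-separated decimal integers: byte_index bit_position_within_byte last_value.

Answer: 3 4 1

Derivation:
Read 1: bits[0:7] width=7 -> value=59 (bin 0111011); offset now 7 = byte 0 bit 7; 25 bits remain
Read 2: bits[7:8] width=1 -> value=0 (bin 0); offset now 8 = byte 1 bit 0; 24 bits remain
Read 3: bits[8:18] width=10 -> value=903 (bin 1110000111); offset now 18 = byte 2 bit 2; 14 bits remain
Read 4: bits[18:26] width=8 -> value=57 (bin 00111001); offset now 26 = byte 3 bit 2; 6 bits remain
Read 5: bits[26:28] width=2 -> value=1 (bin 01); offset now 28 = byte 3 bit 4; 4 bits remain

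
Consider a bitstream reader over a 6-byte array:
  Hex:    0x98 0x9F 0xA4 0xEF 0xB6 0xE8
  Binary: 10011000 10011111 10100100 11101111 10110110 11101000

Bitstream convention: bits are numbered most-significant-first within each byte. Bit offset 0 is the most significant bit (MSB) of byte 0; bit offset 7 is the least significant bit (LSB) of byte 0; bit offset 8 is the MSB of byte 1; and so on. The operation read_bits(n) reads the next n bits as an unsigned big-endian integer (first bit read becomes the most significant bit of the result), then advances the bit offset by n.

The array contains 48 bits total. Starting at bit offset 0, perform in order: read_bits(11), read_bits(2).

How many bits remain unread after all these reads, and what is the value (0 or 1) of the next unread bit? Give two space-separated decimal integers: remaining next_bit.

Read 1: bits[0:11] width=11 -> value=1220 (bin 10011000100); offset now 11 = byte 1 bit 3; 37 bits remain
Read 2: bits[11:13] width=2 -> value=3 (bin 11); offset now 13 = byte 1 bit 5; 35 bits remain

Answer: 35 1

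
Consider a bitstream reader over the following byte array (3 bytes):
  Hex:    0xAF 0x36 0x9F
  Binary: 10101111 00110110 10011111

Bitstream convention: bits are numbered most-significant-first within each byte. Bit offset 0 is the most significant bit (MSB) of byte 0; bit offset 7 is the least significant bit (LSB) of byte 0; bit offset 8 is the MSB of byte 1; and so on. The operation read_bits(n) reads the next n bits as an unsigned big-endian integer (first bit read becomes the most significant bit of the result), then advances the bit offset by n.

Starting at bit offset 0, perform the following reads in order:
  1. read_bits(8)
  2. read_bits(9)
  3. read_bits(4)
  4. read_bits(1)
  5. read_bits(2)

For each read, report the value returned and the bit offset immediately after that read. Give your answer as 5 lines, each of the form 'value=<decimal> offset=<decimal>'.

Answer: value=175 offset=8
value=109 offset=17
value=3 offset=21
value=1 offset=22
value=3 offset=24

Derivation:
Read 1: bits[0:8] width=8 -> value=175 (bin 10101111); offset now 8 = byte 1 bit 0; 16 bits remain
Read 2: bits[8:17] width=9 -> value=109 (bin 001101101); offset now 17 = byte 2 bit 1; 7 bits remain
Read 3: bits[17:21] width=4 -> value=3 (bin 0011); offset now 21 = byte 2 bit 5; 3 bits remain
Read 4: bits[21:22] width=1 -> value=1 (bin 1); offset now 22 = byte 2 bit 6; 2 bits remain
Read 5: bits[22:24] width=2 -> value=3 (bin 11); offset now 24 = byte 3 bit 0; 0 bits remain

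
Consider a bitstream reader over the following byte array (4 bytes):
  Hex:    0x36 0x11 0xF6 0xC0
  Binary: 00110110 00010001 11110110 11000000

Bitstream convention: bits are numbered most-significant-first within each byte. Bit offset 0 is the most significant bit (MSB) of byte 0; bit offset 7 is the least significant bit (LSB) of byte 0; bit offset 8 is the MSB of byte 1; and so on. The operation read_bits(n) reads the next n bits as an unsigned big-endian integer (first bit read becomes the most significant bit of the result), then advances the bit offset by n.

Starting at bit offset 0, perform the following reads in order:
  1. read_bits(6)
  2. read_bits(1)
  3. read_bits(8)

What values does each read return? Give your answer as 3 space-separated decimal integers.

Answer: 13 1 8

Derivation:
Read 1: bits[0:6] width=6 -> value=13 (bin 001101); offset now 6 = byte 0 bit 6; 26 bits remain
Read 2: bits[6:7] width=1 -> value=1 (bin 1); offset now 7 = byte 0 bit 7; 25 bits remain
Read 3: bits[7:15] width=8 -> value=8 (bin 00001000); offset now 15 = byte 1 bit 7; 17 bits remain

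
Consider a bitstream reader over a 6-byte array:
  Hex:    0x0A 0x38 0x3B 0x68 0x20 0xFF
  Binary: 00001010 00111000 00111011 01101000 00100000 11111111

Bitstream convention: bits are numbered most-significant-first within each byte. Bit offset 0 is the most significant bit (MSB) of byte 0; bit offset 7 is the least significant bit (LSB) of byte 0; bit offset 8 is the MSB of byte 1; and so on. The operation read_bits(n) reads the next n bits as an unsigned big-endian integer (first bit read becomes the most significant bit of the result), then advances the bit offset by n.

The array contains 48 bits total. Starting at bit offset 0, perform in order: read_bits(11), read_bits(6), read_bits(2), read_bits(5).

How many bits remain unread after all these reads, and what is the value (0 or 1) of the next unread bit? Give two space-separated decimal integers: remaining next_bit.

Answer: 24 0

Derivation:
Read 1: bits[0:11] width=11 -> value=81 (bin 00001010001); offset now 11 = byte 1 bit 3; 37 bits remain
Read 2: bits[11:17] width=6 -> value=48 (bin 110000); offset now 17 = byte 2 bit 1; 31 bits remain
Read 3: bits[17:19] width=2 -> value=1 (bin 01); offset now 19 = byte 2 bit 3; 29 bits remain
Read 4: bits[19:24] width=5 -> value=27 (bin 11011); offset now 24 = byte 3 bit 0; 24 bits remain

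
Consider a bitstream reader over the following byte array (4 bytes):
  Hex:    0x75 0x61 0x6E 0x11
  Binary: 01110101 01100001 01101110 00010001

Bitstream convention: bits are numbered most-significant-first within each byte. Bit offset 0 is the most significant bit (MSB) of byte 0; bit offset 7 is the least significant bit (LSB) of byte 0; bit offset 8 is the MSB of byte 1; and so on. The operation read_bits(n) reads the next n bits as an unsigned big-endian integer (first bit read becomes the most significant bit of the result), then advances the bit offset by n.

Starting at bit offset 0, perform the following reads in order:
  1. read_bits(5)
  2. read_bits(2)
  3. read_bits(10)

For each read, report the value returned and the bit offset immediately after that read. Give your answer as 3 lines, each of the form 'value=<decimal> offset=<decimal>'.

Read 1: bits[0:5] width=5 -> value=14 (bin 01110); offset now 5 = byte 0 bit 5; 27 bits remain
Read 2: bits[5:7] width=2 -> value=2 (bin 10); offset now 7 = byte 0 bit 7; 25 bits remain
Read 3: bits[7:17] width=10 -> value=706 (bin 1011000010); offset now 17 = byte 2 bit 1; 15 bits remain

Answer: value=14 offset=5
value=2 offset=7
value=706 offset=17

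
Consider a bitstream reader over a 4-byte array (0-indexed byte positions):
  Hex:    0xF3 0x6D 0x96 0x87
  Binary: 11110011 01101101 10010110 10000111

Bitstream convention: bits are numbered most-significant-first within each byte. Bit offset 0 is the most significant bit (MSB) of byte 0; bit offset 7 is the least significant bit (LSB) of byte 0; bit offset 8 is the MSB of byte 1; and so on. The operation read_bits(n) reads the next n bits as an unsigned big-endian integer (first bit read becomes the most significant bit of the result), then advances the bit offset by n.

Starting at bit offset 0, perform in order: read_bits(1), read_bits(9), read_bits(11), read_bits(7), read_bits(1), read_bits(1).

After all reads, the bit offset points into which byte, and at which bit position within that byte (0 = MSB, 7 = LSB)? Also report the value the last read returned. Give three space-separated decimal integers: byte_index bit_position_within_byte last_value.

Answer: 3 6 1

Derivation:
Read 1: bits[0:1] width=1 -> value=1 (bin 1); offset now 1 = byte 0 bit 1; 31 bits remain
Read 2: bits[1:10] width=9 -> value=461 (bin 111001101); offset now 10 = byte 1 bit 2; 22 bits remain
Read 3: bits[10:21] width=11 -> value=1458 (bin 10110110010); offset now 21 = byte 2 bit 5; 11 bits remain
Read 4: bits[21:28] width=7 -> value=104 (bin 1101000); offset now 28 = byte 3 bit 4; 4 bits remain
Read 5: bits[28:29] width=1 -> value=0 (bin 0); offset now 29 = byte 3 bit 5; 3 bits remain
Read 6: bits[29:30] width=1 -> value=1 (bin 1); offset now 30 = byte 3 bit 6; 2 bits remain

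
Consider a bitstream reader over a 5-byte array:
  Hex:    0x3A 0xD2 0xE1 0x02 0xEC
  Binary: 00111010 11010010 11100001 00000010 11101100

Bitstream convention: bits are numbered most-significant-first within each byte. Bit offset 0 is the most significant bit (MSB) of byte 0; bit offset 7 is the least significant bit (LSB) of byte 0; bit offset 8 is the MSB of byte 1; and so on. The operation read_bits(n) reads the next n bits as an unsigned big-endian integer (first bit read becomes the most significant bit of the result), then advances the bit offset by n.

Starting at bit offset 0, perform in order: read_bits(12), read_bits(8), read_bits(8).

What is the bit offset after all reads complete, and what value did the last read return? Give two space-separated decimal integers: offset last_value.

Read 1: bits[0:12] width=12 -> value=941 (bin 001110101101); offset now 12 = byte 1 bit 4; 28 bits remain
Read 2: bits[12:20] width=8 -> value=46 (bin 00101110); offset now 20 = byte 2 bit 4; 20 bits remain
Read 3: bits[20:28] width=8 -> value=16 (bin 00010000); offset now 28 = byte 3 bit 4; 12 bits remain

Answer: 28 16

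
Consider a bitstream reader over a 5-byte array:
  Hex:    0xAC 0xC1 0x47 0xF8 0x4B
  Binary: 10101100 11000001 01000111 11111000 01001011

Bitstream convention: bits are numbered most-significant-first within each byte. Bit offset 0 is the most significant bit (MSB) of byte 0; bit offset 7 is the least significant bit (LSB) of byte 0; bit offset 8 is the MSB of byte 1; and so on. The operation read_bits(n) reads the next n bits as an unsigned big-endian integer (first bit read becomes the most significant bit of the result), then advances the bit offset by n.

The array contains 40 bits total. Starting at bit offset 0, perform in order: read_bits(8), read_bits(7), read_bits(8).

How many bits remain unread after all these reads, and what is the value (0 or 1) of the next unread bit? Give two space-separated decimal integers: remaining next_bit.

Read 1: bits[0:8] width=8 -> value=172 (bin 10101100); offset now 8 = byte 1 bit 0; 32 bits remain
Read 2: bits[8:15] width=7 -> value=96 (bin 1100000); offset now 15 = byte 1 bit 7; 25 bits remain
Read 3: bits[15:23] width=8 -> value=163 (bin 10100011); offset now 23 = byte 2 bit 7; 17 bits remain

Answer: 17 1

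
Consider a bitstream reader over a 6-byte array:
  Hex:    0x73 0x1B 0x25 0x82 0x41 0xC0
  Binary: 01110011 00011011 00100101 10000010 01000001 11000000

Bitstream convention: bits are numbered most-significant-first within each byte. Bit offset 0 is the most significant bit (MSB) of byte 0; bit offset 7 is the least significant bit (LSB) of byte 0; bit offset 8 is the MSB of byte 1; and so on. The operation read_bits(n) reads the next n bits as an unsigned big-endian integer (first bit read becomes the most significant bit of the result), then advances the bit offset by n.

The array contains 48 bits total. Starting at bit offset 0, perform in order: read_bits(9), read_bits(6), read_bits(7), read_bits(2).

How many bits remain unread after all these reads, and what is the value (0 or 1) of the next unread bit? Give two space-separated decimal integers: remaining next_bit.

Answer: 24 1

Derivation:
Read 1: bits[0:9] width=9 -> value=230 (bin 011100110); offset now 9 = byte 1 bit 1; 39 bits remain
Read 2: bits[9:15] width=6 -> value=13 (bin 001101); offset now 15 = byte 1 bit 7; 33 bits remain
Read 3: bits[15:22] width=7 -> value=73 (bin 1001001); offset now 22 = byte 2 bit 6; 26 bits remain
Read 4: bits[22:24] width=2 -> value=1 (bin 01); offset now 24 = byte 3 bit 0; 24 bits remain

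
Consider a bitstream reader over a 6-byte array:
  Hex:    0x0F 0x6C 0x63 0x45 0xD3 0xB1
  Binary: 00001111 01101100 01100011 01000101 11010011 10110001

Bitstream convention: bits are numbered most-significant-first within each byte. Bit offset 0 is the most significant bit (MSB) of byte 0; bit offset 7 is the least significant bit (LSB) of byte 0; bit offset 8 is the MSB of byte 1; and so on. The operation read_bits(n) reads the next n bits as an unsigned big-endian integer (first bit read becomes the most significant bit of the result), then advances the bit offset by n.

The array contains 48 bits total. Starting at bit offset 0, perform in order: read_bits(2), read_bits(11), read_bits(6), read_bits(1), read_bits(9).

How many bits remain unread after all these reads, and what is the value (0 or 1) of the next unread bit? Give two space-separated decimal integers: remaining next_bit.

Answer: 19 1

Derivation:
Read 1: bits[0:2] width=2 -> value=0 (bin 00); offset now 2 = byte 0 bit 2; 46 bits remain
Read 2: bits[2:13] width=11 -> value=493 (bin 00111101101); offset now 13 = byte 1 bit 5; 35 bits remain
Read 3: bits[13:19] width=6 -> value=35 (bin 100011); offset now 19 = byte 2 bit 3; 29 bits remain
Read 4: bits[19:20] width=1 -> value=0 (bin 0); offset now 20 = byte 2 bit 4; 28 bits remain
Read 5: bits[20:29] width=9 -> value=104 (bin 001101000); offset now 29 = byte 3 bit 5; 19 bits remain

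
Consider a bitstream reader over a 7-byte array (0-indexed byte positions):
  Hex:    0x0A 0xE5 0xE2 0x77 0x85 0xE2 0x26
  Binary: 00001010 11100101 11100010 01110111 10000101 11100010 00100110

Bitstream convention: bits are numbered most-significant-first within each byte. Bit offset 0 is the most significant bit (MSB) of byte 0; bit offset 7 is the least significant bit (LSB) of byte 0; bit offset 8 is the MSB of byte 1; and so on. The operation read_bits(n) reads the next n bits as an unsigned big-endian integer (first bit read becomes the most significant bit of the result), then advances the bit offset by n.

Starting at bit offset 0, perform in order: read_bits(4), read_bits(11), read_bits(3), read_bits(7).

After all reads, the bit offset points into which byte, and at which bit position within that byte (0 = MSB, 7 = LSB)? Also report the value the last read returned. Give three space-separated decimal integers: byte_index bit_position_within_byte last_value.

Read 1: bits[0:4] width=4 -> value=0 (bin 0000); offset now 4 = byte 0 bit 4; 52 bits remain
Read 2: bits[4:15] width=11 -> value=1394 (bin 10101110010); offset now 15 = byte 1 bit 7; 41 bits remain
Read 3: bits[15:18] width=3 -> value=7 (bin 111); offset now 18 = byte 2 bit 2; 38 bits remain
Read 4: bits[18:25] width=7 -> value=68 (bin 1000100); offset now 25 = byte 3 bit 1; 31 bits remain

Answer: 3 1 68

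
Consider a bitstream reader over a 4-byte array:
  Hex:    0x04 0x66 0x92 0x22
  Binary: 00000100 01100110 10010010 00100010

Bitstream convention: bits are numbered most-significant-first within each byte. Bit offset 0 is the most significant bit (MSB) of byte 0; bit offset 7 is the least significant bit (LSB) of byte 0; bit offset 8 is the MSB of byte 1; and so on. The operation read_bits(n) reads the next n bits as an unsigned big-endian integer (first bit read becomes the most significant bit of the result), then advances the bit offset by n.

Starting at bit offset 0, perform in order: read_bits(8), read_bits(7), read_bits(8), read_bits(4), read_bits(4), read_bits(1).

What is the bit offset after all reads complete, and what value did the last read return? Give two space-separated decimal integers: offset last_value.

Answer: 32 0

Derivation:
Read 1: bits[0:8] width=8 -> value=4 (bin 00000100); offset now 8 = byte 1 bit 0; 24 bits remain
Read 2: bits[8:15] width=7 -> value=51 (bin 0110011); offset now 15 = byte 1 bit 7; 17 bits remain
Read 3: bits[15:23] width=8 -> value=73 (bin 01001001); offset now 23 = byte 2 bit 7; 9 bits remain
Read 4: bits[23:27] width=4 -> value=1 (bin 0001); offset now 27 = byte 3 bit 3; 5 bits remain
Read 5: bits[27:31] width=4 -> value=1 (bin 0001); offset now 31 = byte 3 bit 7; 1 bits remain
Read 6: bits[31:32] width=1 -> value=0 (bin 0); offset now 32 = byte 4 bit 0; 0 bits remain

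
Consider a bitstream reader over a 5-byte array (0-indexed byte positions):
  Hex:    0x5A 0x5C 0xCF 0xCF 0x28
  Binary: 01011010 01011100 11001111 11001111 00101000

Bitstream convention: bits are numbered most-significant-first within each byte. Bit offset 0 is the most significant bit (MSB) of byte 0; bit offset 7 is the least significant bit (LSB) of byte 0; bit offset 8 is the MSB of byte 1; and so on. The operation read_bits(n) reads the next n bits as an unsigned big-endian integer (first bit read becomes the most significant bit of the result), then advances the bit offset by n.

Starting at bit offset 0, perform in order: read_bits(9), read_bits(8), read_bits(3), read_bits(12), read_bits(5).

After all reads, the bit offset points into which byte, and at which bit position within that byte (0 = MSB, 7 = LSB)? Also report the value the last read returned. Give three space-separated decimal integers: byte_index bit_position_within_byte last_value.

Answer: 4 5 5

Derivation:
Read 1: bits[0:9] width=9 -> value=180 (bin 010110100); offset now 9 = byte 1 bit 1; 31 bits remain
Read 2: bits[9:17] width=8 -> value=185 (bin 10111001); offset now 17 = byte 2 bit 1; 23 bits remain
Read 3: bits[17:20] width=3 -> value=4 (bin 100); offset now 20 = byte 2 bit 4; 20 bits remain
Read 4: bits[20:32] width=12 -> value=4047 (bin 111111001111); offset now 32 = byte 4 bit 0; 8 bits remain
Read 5: bits[32:37] width=5 -> value=5 (bin 00101); offset now 37 = byte 4 bit 5; 3 bits remain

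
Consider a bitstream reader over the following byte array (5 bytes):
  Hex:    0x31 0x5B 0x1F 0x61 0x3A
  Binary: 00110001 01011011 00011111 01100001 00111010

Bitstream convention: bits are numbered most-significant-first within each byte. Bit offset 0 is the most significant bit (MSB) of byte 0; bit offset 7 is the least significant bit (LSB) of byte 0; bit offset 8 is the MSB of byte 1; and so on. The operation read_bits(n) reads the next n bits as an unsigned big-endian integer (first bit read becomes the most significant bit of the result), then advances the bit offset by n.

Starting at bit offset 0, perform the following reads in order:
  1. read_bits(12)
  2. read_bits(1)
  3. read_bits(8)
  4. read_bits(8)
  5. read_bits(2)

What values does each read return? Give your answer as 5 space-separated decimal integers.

Read 1: bits[0:12] width=12 -> value=789 (bin 001100010101); offset now 12 = byte 1 bit 4; 28 bits remain
Read 2: bits[12:13] width=1 -> value=1 (bin 1); offset now 13 = byte 1 bit 5; 27 bits remain
Read 3: bits[13:21] width=8 -> value=99 (bin 01100011); offset now 21 = byte 2 bit 5; 19 bits remain
Read 4: bits[21:29] width=8 -> value=236 (bin 11101100); offset now 29 = byte 3 bit 5; 11 bits remain
Read 5: bits[29:31] width=2 -> value=0 (bin 00); offset now 31 = byte 3 bit 7; 9 bits remain

Answer: 789 1 99 236 0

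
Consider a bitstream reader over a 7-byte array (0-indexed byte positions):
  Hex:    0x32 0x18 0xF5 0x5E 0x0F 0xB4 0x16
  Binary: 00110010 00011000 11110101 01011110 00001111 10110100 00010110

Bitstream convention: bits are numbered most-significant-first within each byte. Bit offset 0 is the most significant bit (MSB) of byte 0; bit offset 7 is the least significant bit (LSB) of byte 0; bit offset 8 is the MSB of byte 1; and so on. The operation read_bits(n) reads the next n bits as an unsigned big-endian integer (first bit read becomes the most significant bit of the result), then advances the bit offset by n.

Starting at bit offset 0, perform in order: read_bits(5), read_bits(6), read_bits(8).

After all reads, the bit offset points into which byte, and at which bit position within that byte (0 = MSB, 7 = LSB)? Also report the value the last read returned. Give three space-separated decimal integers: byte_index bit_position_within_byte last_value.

Answer: 2 3 199

Derivation:
Read 1: bits[0:5] width=5 -> value=6 (bin 00110); offset now 5 = byte 0 bit 5; 51 bits remain
Read 2: bits[5:11] width=6 -> value=16 (bin 010000); offset now 11 = byte 1 bit 3; 45 bits remain
Read 3: bits[11:19] width=8 -> value=199 (bin 11000111); offset now 19 = byte 2 bit 3; 37 bits remain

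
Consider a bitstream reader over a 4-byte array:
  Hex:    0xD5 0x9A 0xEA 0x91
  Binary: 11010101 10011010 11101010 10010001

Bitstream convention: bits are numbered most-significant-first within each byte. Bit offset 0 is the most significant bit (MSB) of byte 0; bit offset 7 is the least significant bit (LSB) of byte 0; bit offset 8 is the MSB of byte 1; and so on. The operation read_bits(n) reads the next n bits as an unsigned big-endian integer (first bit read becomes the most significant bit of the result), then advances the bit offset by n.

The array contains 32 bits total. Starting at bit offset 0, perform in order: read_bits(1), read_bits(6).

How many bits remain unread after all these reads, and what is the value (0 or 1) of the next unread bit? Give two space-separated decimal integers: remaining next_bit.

Answer: 25 1

Derivation:
Read 1: bits[0:1] width=1 -> value=1 (bin 1); offset now 1 = byte 0 bit 1; 31 bits remain
Read 2: bits[1:7] width=6 -> value=42 (bin 101010); offset now 7 = byte 0 bit 7; 25 bits remain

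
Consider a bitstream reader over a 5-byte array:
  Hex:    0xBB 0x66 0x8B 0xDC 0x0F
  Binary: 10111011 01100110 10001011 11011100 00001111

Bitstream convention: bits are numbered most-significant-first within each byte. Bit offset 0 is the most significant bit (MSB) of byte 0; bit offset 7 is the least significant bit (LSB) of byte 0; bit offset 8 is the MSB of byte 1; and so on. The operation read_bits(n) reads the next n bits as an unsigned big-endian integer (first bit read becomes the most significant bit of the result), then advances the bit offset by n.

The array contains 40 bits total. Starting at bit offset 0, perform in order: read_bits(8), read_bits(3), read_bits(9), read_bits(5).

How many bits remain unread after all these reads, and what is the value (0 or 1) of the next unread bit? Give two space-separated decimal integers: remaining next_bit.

Answer: 15 1

Derivation:
Read 1: bits[0:8] width=8 -> value=187 (bin 10111011); offset now 8 = byte 1 bit 0; 32 bits remain
Read 2: bits[8:11] width=3 -> value=3 (bin 011); offset now 11 = byte 1 bit 3; 29 bits remain
Read 3: bits[11:20] width=9 -> value=104 (bin 001101000); offset now 20 = byte 2 bit 4; 20 bits remain
Read 4: bits[20:25] width=5 -> value=23 (bin 10111); offset now 25 = byte 3 bit 1; 15 bits remain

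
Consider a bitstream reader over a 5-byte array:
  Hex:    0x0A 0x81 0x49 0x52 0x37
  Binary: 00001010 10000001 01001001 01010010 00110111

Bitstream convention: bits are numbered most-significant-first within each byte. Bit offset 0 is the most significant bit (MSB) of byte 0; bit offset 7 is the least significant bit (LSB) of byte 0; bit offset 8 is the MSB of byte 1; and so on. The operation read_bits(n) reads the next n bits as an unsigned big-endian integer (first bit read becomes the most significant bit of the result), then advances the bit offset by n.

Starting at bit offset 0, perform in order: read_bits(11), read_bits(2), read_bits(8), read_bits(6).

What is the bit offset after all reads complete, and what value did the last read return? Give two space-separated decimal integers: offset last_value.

Read 1: bits[0:11] width=11 -> value=84 (bin 00001010100); offset now 11 = byte 1 bit 3; 29 bits remain
Read 2: bits[11:13] width=2 -> value=0 (bin 00); offset now 13 = byte 1 bit 5; 27 bits remain
Read 3: bits[13:21] width=8 -> value=41 (bin 00101001); offset now 21 = byte 2 bit 5; 19 bits remain
Read 4: bits[21:27] width=6 -> value=10 (bin 001010); offset now 27 = byte 3 bit 3; 13 bits remain

Answer: 27 10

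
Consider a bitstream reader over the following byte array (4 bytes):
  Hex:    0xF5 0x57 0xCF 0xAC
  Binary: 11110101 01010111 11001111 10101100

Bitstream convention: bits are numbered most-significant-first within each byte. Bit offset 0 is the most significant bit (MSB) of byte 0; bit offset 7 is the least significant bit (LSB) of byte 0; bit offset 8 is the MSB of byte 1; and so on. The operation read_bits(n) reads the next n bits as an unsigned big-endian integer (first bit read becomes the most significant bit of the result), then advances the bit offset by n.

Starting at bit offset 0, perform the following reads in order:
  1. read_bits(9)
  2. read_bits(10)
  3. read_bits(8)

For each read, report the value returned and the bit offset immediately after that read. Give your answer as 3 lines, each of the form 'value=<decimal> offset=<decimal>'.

Answer: value=490 offset=9
value=702 offset=19
value=125 offset=27

Derivation:
Read 1: bits[0:9] width=9 -> value=490 (bin 111101010); offset now 9 = byte 1 bit 1; 23 bits remain
Read 2: bits[9:19] width=10 -> value=702 (bin 1010111110); offset now 19 = byte 2 bit 3; 13 bits remain
Read 3: bits[19:27] width=8 -> value=125 (bin 01111101); offset now 27 = byte 3 bit 3; 5 bits remain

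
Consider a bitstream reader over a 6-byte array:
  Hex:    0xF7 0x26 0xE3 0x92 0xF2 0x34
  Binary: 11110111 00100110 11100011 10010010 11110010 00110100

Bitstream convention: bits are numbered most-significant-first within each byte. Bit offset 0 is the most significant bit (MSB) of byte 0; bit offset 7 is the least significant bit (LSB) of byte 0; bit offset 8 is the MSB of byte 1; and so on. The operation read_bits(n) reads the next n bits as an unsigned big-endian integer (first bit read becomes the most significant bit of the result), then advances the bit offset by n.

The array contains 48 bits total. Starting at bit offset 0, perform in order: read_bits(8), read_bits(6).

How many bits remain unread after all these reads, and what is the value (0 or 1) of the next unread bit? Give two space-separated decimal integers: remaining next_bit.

Read 1: bits[0:8] width=8 -> value=247 (bin 11110111); offset now 8 = byte 1 bit 0; 40 bits remain
Read 2: bits[8:14] width=6 -> value=9 (bin 001001); offset now 14 = byte 1 bit 6; 34 bits remain

Answer: 34 1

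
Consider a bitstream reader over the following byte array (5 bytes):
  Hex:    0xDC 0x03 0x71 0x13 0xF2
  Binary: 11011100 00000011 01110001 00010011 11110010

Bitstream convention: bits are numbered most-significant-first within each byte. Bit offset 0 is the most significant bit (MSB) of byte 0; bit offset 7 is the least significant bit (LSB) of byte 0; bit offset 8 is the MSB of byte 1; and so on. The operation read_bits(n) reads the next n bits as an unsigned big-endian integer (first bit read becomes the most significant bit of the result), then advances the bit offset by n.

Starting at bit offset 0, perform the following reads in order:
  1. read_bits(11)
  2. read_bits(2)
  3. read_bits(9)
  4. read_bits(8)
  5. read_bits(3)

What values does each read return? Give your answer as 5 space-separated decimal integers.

Read 1: bits[0:11] width=11 -> value=1760 (bin 11011100000); offset now 11 = byte 1 bit 3; 29 bits remain
Read 2: bits[11:13] width=2 -> value=0 (bin 00); offset now 13 = byte 1 bit 5; 27 bits remain
Read 3: bits[13:22] width=9 -> value=220 (bin 011011100); offset now 22 = byte 2 bit 6; 18 bits remain
Read 4: bits[22:30] width=8 -> value=68 (bin 01000100); offset now 30 = byte 3 bit 6; 10 bits remain
Read 5: bits[30:33] width=3 -> value=7 (bin 111); offset now 33 = byte 4 bit 1; 7 bits remain

Answer: 1760 0 220 68 7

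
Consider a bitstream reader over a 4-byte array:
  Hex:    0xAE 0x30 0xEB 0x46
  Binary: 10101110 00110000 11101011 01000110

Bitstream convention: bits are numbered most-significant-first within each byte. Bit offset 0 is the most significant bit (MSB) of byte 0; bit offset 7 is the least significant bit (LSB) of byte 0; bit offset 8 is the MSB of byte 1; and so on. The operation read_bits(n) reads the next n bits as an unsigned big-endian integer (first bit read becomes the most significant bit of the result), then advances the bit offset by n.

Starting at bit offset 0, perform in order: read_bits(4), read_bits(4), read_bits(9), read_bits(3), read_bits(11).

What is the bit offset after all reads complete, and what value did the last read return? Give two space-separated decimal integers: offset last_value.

Read 1: bits[0:4] width=4 -> value=10 (bin 1010); offset now 4 = byte 0 bit 4; 28 bits remain
Read 2: bits[4:8] width=4 -> value=14 (bin 1110); offset now 8 = byte 1 bit 0; 24 bits remain
Read 3: bits[8:17] width=9 -> value=97 (bin 001100001); offset now 17 = byte 2 bit 1; 15 bits remain
Read 4: bits[17:20] width=3 -> value=6 (bin 110); offset now 20 = byte 2 bit 4; 12 bits remain
Read 5: bits[20:31] width=11 -> value=1443 (bin 10110100011); offset now 31 = byte 3 bit 7; 1 bits remain

Answer: 31 1443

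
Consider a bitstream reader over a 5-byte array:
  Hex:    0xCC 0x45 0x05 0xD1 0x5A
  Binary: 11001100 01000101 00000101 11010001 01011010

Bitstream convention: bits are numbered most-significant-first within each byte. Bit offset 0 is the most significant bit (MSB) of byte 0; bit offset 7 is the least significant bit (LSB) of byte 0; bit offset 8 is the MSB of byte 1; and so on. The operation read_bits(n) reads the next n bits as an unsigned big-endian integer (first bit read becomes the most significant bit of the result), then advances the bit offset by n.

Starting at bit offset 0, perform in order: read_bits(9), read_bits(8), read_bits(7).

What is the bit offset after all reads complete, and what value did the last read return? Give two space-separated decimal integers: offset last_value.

Read 1: bits[0:9] width=9 -> value=408 (bin 110011000); offset now 9 = byte 1 bit 1; 31 bits remain
Read 2: bits[9:17] width=8 -> value=138 (bin 10001010); offset now 17 = byte 2 bit 1; 23 bits remain
Read 3: bits[17:24] width=7 -> value=5 (bin 0000101); offset now 24 = byte 3 bit 0; 16 bits remain

Answer: 24 5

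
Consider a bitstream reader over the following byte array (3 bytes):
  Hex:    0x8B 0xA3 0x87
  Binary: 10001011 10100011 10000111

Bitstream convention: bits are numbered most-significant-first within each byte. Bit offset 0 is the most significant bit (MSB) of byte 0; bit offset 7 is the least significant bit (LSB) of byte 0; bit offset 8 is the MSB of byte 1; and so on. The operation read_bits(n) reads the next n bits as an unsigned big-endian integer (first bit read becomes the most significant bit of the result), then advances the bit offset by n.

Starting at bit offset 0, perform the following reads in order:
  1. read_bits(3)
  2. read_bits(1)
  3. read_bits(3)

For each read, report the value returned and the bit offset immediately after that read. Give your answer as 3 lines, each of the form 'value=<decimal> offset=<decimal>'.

Answer: value=4 offset=3
value=0 offset=4
value=5 offset=7

Derivation:
Read 1: bits[0:3] width=3 -> value=4 (bin 100); offset now 3 = byte 0 bit 3; 21 bits remain
Read 2: bits[3:4] width=1 -> value=0 (bin 0); offset now 4 = byte 0 bit 4; 20 bits remain
Read 3: bits[4:7] width=3 -> value=5 (bin 101); offset now 7 = byte 0 bit 7; 17 bits remain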